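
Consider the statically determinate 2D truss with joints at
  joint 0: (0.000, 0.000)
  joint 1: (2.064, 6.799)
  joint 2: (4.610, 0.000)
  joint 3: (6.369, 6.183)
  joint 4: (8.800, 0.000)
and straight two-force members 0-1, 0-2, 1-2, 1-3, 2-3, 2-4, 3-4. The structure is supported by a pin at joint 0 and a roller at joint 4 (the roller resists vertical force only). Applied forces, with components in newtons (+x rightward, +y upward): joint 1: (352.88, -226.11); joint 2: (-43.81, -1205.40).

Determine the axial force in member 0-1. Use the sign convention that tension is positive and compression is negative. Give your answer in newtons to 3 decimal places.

N=5 nodes, M=7 members, R=3 reactions → 2N=10, M+R=10
member 0 (0-1): L=7.1054, (cx,cy)=(0.2905,0.9569)
member 1 (0-2): L=4.6100, (cx,cy)=(1.0000,0.0000)
member 2 (1-2): L=7.2601, (cx,cy)=(0.3507,-0.9365)
member 3 (1-3): L=4.3488, (cx,cy)=(0.9899,-0.1416)
member 4 (2-3): L=6.4283, (cx,cy)=(0.2736,0.9618)
member 5 (2-4): L=4.1900, (cx,cy)=(1.0000,0.0000)
member 6 (3-4): L=6.6437, (cx,cy)=(0.3659,-0.9307)
solve A·x = −loads:
  F[0-1] = -495.7485 N (compression)
  F[0-2] = +453.0770 N (tension)
  F[1-2] = +360.3251 N (tension)
  F[1-3] = -629.5958 N (compression)
  F[2-3] = +902.3986 N (tension)
  F[2-4] = +376.3227 N (tension)
  F[3-4] = -1028.4611 N (compression)
  Rx@0 = -309.0700 N
  Ry@0 = +474.3718 N
  Ry@4 = +957.1382 N

-495.749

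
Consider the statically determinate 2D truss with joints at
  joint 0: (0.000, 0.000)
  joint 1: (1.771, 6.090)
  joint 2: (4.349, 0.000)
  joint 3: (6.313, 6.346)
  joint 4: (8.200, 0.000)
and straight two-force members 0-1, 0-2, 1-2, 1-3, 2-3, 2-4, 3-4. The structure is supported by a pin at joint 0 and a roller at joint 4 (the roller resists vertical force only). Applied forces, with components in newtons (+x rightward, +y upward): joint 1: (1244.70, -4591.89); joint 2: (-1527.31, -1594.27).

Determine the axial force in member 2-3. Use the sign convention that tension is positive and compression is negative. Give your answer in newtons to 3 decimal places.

2991.571

N=5 nodes, M=7 members, R=3 reactions → 2N=10, M+R=10
member 0 (0-1): L=6.3423, (cx,cy)=(0.2792,0.9602)
member 1 (0-2): L=4.3490, (cx,cy)=(1.0000,0.0000)
member 2 (1-2): L=6.6132, (cx,cy)=(0.3898,-0.9209)
member 3 (1-3): L=4.5492, (cx,cy)=(0.9984,0.0563)
member 4 (2-3): L=6.6430, (cx,cy)=(0.2957,0.9553)
member 5 (2-4): L=3.8510, (cx,cy)=(1.0000,0.0000)
member 6 (3-4): L=6.6206, (cx,cy)=(0.2850,-0.9585)
solve A·x = −loads:
  F[0-1] = -3566.3203 N (compression)
  F[0-2] = +713.2387 N (tension)
  F[1-2] = -1372.1169 N (compression)
  F[1-3] = -1708.3670 N (compression)
  F[2-3] = +2991.5710 N (tension)
  F[2-4] = +821.1989 N (tension)
  F[3-4] = -2881.2072 N (compression)
  Rx@0 = +282.6100 N
  Ry@0 = +3424.4599 N
  Ry@4 = +2761.7001 N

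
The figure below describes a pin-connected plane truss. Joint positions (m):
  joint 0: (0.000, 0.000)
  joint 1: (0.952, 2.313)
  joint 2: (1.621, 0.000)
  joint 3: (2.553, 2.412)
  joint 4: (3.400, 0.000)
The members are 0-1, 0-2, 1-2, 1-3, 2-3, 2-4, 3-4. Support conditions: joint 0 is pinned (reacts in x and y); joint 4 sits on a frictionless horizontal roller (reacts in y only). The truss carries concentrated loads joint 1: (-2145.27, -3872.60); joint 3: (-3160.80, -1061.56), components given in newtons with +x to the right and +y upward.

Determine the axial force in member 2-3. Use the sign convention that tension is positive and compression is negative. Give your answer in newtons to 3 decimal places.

-2993.879

N=5 nodes, M=7 members, R=3 reactions → 2N=10, M+R=10
member 0 (0-1): L=2.5013, (cx,cy)=(0.3806,0.9247)
member 1 (0-2): L=1.6210, (cx,cy)=(1.0000,0.0000)
member 2 (1-2): L=2.4078, (cx,cy)=(0.2778,-0.9606)
member 3 (1-3): L=1.6041, (cx,cy)=(0.9981,0.0617)
member 4 (2-3): L=2.5858, (cx,cy)=(0.3604,0.9328)
member 5 (2-4): L=1.7790, (cx,cy)=(1.0000,0.0000)
member 6 (3-4): L=2.5564, (cx,cy)=(0.3313,-0.9435)
solve A·x = −loads:
  F[0-1] = -7304.1909 N (compression)
  F[0-2] = -2526.0289 N (compression)
  F[1-2] = +2907.1156 N (tension)
  F[1-3] = -1445.2577 N (compression)
  F[2-3] = -2993.8792 N (compression)
  F[2-4] = -639.2141 N (compression)
  F[3-4] = +1929.2603 N (tension)
  Rx@0 = +5306.0700 N
  Ry@0 = +6754.4486 N
  Ry@4 = -1820.2886 N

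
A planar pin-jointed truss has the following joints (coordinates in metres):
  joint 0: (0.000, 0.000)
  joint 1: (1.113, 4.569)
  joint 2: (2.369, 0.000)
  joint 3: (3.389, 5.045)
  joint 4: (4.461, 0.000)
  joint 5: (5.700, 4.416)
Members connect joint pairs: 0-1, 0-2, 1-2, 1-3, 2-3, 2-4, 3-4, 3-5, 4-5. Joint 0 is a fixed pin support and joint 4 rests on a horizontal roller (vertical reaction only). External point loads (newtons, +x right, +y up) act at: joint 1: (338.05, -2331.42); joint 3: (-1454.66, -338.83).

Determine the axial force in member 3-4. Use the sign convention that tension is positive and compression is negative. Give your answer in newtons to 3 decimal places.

N=6 nodes, M=9 members, R=3 reactions → 2N=12, M+R=12
member 0 (0-1): L=4.7026, (cx,cy)=(0.2367,0.9716)
member 1 (0-2): L=2.3690, (cx,cy)=(1.0000,0.0000)
member 2 (1-2): L=4.7385, (cx,cy)=(0.2651,-0.9642)
member 3 (1-3): L=2.3252, (cx,cy)=(0.9788,0.2047)
member 4 (2-3): L=5.1471, (cx,cy)=(0.1982,0.9802)
member 5 (2-4): L=2.0920, (cx,cy)=(1.0000,0.0000)
member 6 (3-4): L=5.1576, (cx,cy)=(0.2078,-0.9782)
member 7 (3-5): L=2.3951, (cx,cy)=(0.9649,-0.2626)
member 8 (4-5): L=4.5865, (cx,cy)=(0.2701,0.9628)
solve A·x = −loads:
  F[0-1] = -3221.5518 N (compression)
  F[0-2] = -354.1423 N (compression)
  F[1-2] = +557.4779 N (tension)
  F[1-3] = -1275.2918 N (compression)
  F[2-3] = -548.4138 N (compression)
  F[2-4] = -97.6959 N (compression)
  F[3-4] = +470.0372 N (tension)
  F[3-5] = -0.0000 N (compression)
  F[4-5] = +0.0000 N (tension)
  Rx@0 = +1116.6100 N
  Ry@0 = +3130.0222 N
  Ry@4 = -459.7722 N

470.037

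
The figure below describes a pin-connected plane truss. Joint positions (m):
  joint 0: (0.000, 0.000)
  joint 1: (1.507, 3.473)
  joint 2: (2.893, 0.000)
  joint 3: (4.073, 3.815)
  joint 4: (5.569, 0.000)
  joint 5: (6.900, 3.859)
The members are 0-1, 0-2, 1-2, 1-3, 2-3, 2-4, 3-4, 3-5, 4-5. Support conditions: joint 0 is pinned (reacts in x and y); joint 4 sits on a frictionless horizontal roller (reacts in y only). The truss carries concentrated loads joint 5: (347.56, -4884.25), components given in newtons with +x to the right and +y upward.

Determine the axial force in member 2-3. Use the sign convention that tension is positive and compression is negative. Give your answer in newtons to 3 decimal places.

1318.621

N=6 nodes, M=9 members, R=3 reactions → 2N=12, M+R=12
member 0 (0-1): L=3.7859, (cx,cy)=(0.3981,0.9174)
member 1 (0-2): L=2.8930, (cx,cy)=(1.0000,0.0000)
member 2 (1-2): L=3.7393, (cx,cy)=(0.3707,-0.9288)
member 3 (1-3): L=2.5887, (cx,cy)=(0.9912,0.1321)
member 4 (2-3): L=3.9933, (cx,cy)=(0.2955,0.9553)
member 5 (2-4): L=2.6760, (cx,cy)=(1.0000,0.0000)
member 6 (3-4): L=4.0978, (cx,cy)=(0.3651,-0.9310)
member 7 (3-5): L=2.8273, (cx,cy)=(0.9999,0.0156)
member 8 (4-5): L=4.0821, (cx,cy)=(0.3261,0.9453)
solve A·x = −loads:
  F[0-1] = +1535.0392 N (tension)
  F[0-2] = -263.4771 N (compression)
  F[1-2] = -1356.3486 N (compression)
  F[1-3] = +1123.6204 N (tension)
  F[2-3] = +1318.6212 N (tension)
  F[2-4] = -1155.8552 N (compression)
  F[3-4] = -1478.4243 N (compression)
  F[3-5] = +2043.3924 N (tension)
  F[4-5] = -5200.2457 N (compression)
  Rx@0 = -347.5600 N
  Ry@0 = -1408.1829 N
  Ry@4 = +6292.4329 N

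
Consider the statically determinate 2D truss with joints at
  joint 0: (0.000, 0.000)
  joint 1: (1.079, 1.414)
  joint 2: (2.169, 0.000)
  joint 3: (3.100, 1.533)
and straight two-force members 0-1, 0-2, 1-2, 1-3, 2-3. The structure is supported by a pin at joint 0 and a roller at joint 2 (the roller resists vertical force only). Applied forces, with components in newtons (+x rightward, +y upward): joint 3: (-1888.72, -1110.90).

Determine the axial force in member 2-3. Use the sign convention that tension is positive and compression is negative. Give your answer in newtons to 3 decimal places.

N=4 nodes, M=5 members, R=3 reactions → 2N=8, M+R=8
member 0 (0-1): L=1.7787, (cx,cy)=(0.6066,0.7950)
member 1 (0-2): L=2.1690, (cx,cy)=(1.0000,0.0000)
member 2 (1-2): L=1.7854, (cx,cy)=(0.6105,-0.7920)
member 3 (1-3): L=2.0245, (cx,cy)=(0.9983,0.0588)
member 4 (2-3): L=1.7936, (cx,cy)=(0.5191,0.8547)
solve A·x = −loads:
  F[0-1] = -1079.3643 N (compression)
  F[0-2] = -1233.9389 N (compression)
  F[1-2] = +989.8189 N (tension)
  F[1-3] = -1261.2686 N (compression)
  F[2-3] = -1212.9772 N (compression)
  Rx@0 = +1888.7200 N
  Ry@0 = +858.0728 N
  Ry@2 = +252.8272 N

-1212.977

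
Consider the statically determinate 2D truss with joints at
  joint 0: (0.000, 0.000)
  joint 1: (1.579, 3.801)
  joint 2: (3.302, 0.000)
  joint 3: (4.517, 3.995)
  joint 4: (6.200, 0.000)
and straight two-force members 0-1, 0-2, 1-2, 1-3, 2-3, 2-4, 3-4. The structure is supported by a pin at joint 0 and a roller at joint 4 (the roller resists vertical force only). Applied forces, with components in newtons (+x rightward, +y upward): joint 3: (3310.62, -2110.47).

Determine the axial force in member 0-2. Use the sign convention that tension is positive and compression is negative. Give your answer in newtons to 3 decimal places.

2662.435

N=5 nodes, M=7 members, R=3 reactions → 2N=10, M+R=10
member 0 (0-1): L=4.1159, (cx,cy)=(0.3836,0.9235)
member 1 (0-2): L=3.3020, (cx,cy)=(1.0000,0.0000)
member 2 (1-2): L=4.1733, (cx,cy)=(0.4129,-0.9108)
member 3 (1-3): L=2.9444, (cx,cy)=(0.9978,0.0659)
member 4 (2-3): L=4.1757, (cx,cy)=(0.2910,0.9567)
member 5 (2-4): L=2.8980, (cx,cy)=(1.0000,0.0000)
member 6 (3-4): L=4.3350, (cx,cy)=(0.3882,-0.9216)
solve A·x = −loads:
  F[0-1] = +1689.6015 N (tension)
  F[0-2] = +2662.4351 N (tension)
  F[1-2] = -1617.7341 N (compression)
  F[1-3] = +1318.9550 N (tension)
  F[2-3] = +1540.0558 N (tension)
  F[2-4] = +1546.4194 N (tension)
  F[3-4] = -3983.2321 N (compression)
  Rx@0 = -3310.6200 N
  Ry@0 = -1560.3235 N
  Ry@4 = +3670.7935 N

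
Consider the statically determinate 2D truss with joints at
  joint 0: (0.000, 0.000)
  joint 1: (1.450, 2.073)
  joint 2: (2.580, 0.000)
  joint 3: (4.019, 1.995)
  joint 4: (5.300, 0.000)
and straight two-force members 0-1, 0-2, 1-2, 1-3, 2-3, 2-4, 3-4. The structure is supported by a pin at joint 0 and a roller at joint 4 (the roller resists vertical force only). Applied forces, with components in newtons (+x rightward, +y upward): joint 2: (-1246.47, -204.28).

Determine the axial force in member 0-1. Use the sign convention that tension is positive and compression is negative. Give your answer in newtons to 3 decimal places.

-127.939

N=5 nodes, M=7 members, R=3 reactions → 2N=10, M+R=10
member 0 (0-1): L=2.5298, (cx,cy)=(0.5732,0.8194)
member 1 (0-2): L=2.5800, (cx,cy)=(1.0000,0.0000)
member 2 (1-2): L=2.3610, (cx,cy)=(0.4786,-0.8780)
member 3 (1-3): L=2.5702, (cx,cy)=(0.9995,-0.0303)
member 4 (2-3): L=2.4598, (cx,cy)=(0.5850,0.8110)
member 5 (2-4): L=2.7200, (cx,cy)=(1.0000,0.0000)
member 6 (3-4): L=2.3709, (cx,cy)=(0.5403,-0.8415)
solve A·x = −loads:
  F[0-1] = -127.9392 N (compression)
  F[0-2] = -1173.1390 N (compression)
  F[1-2] = +123.9900 N (tension)
  F[1-3] = -132.7356 N (compression)
  F[2-3] = +117.6447 N (tension)
  F[2-4] = +63.8522 N (tension)
  F[3-4] = -118.1770 N (compression)
  Rx@0 = +1246.4700 N
  Ry@0 = +104.8380 N
  Ry@4 = +99.4420 N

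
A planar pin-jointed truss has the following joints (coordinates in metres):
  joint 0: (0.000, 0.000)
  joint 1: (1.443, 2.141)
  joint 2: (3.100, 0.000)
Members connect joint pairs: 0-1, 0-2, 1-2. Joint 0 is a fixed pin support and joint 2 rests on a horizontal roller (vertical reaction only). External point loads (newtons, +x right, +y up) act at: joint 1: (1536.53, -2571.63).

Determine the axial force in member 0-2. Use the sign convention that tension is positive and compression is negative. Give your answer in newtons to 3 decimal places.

N=3 nodes, M=3 members, R=3 reactions → 2N=6, M+R=6
member 0 (0-1): L=2.5819, (cx,cy)=(0.5589,0.8292)
member 1 (0-2): L=3.1000, (cx,cy)=(1.0000,0.0000)
member 2 (1-2): L=2.7073, (cx,cy)=(0.6120,-0.7908)
solve A·x = −loads:
  F[0-1] = -377.9136 N (compression)
  F[0-2] = +1747.7436 N (tension)
  F[1-2] = -2855.5731 N (compression)
  Rx@0 = -1536.5300 N
  Ry@0 = +313.3807 N
  Ry@2 = +2258.2493 N

1747.744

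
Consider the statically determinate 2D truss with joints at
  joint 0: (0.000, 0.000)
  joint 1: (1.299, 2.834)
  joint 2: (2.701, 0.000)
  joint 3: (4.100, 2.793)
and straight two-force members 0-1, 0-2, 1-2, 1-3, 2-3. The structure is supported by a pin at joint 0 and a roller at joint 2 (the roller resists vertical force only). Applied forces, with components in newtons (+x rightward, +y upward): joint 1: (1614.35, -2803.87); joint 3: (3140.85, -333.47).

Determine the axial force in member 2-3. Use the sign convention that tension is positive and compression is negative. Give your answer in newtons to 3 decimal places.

N=4 nodes, M=5 members, R=3 reactions → 2N=8, M+R=8
member 0 (0-1): L=3.1175, (cx,cy)=(0.4167,0.9091)
member 1 (0-2): L=2.7010, (cx,cy)=(1.0000,0.0000)
member 2 (1-2): L=3.1618, (cx,cy)=(0.4434,-0.8963)
member 3 (1-3): L=2.8013, (cx,cy)=(0.9999,-0.0146)
member 4 (2-3): L=3.1238, (cx,cy)=(0.4479,0.8941)
solve A·x = −loads:
  F[0-1] = +4025.0610 N (tension)
  F[0-2] = +3078.0504 N (tension)
  F[1-2] = -7264.1035 N (compression)
  F[1-3] = +3284.1587 N (tension)
  F[2-3] = -319.2044 N (compression)
  Rx@0 = -4755.2000 N
  Ry@0 = -3659.0006 N
  Ry@2 = +6796.3406 N

-319.204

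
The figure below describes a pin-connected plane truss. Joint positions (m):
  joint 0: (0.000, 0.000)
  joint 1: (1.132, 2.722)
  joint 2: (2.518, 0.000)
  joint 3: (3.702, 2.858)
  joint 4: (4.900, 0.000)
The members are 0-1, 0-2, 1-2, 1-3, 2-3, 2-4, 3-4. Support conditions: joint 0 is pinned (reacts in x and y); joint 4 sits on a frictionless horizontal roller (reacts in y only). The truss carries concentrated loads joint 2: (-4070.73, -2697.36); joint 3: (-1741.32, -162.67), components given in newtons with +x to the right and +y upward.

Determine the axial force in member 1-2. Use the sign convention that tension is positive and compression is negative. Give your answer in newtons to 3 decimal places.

2529.213

N=5 nodes, M=7 members, R=3 reactions → 2N=10, M+R=10
member 0 (0-1): L=2.9480, (cx,cy)=(0.3840,0.9233)
member 1 (0-2): L=2.5180, (cx,cy)=(1.0000,0.0000)
member 2 (1-2): L=3.0546, (cx,cy)=(0.4537,-0.8911)
member 3 (1-3): L=2.5736, (cx,cy)=(0.9986,0.0528)
member 4 (2-3): L=3.0935, (cx,cy)=(0.3827,0.9239)
member 5 (2-4): L=2.3820, (cx,cy)=(1.0000,0.0000)
member 6 (3-4): L=3.0989, (cx,cy)=(0.3866,-0.9223)
solve A·x = −loads:
  F[0-1] = -2563.1685 N (compression)
  F[0-2] = -4827.8214 N (compression)
  F[1-2] = +2529.2126 N (tension)
  F[1-3] = -2134.8398 N (compression)
  F[2-3] = +480.0561 N (tension)
  F[2-4] = +206.8038 N (tension)
  F[3-4] = -534.9504 N (compression)
  Rx@0 = +5812.0500 N
  Ry@0 = +2366.6699 N
  Ry@4 = +493.3601 N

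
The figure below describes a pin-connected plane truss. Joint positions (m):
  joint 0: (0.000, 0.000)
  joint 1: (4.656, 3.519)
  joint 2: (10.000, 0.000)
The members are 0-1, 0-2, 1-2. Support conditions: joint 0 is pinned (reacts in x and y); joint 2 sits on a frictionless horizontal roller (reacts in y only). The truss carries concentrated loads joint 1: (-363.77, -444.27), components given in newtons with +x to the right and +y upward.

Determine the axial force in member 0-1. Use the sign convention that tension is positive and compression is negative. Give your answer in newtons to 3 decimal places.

N=3 nodes, M=3 members, R=3 reactions → 2N=6, M+R=6
member 0 (0-1): L=5.8362, (cx,cy)=(0.7978,0.6030)
member 1 (0-2): L=10.0000, (cx,cy)=(1.0000,0.0000)
member 2 (1-2): L=6.3986, (cx,cy)=(0.8352,-0.5500)
solve A·x = −loads:
  F[0-1] = -606.0610 N (compression)
  F[0-2] = +119.7297 N (tension)
  F[1-2] = -143.3568 N (compression)
  Rx@0 = +363.7700 N
  Ry@0 = +365.4286 N
  Ry@2 = +78.8414 N

-606.061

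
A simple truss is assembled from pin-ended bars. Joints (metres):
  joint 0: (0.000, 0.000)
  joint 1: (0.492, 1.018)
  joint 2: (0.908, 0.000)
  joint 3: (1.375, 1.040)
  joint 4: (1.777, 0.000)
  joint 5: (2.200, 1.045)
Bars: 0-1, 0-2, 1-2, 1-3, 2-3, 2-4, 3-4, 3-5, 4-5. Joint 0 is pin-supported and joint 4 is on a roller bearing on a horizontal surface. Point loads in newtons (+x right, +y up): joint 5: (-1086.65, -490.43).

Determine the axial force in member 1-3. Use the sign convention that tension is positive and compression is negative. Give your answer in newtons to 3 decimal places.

N=6 nodes, M=9 members, R=3 reactions → 2N=12, M+R=12
member 0 (0-1): L=1.1307, (cx,cy)=(0.4351,0.9004)
member 1 (0-2): L=0.9080, (cx,cy)=(1.0000,0.0000)
member 2 (1-2): L=1.0997, (cx,cy)=(0.3783,-0.9257)
member 3 (1-3): L=0.8833, (cx,cy)=(0.9997,0.0249)
member 4 (2-3): L=1.1400, (cx,cy)=(0.4096,0.9122)
member 5 (2-4): L=0.8690, (cx,cy)=(1.0000,0.0000)
member 6 (3-4): L=1.1150, (cx,cy)=(0.3605,-0.9327)
member 7 (3-5): L=0.8250, (cx,cy)=(1.0000,0.0061)
member 8 (4-5): L=1.1274, (cx,cy)=(0.3752,0.9269)
solve A·x = −loads:
  F[0-1] = -580.0824 N (compression)
  F[0-2] = -834.2302 N (compression)
  F[1-2] = +551.7967 N (tension)
  F[1-3] = -461.2959 N (compression)
  F[2-3] = -559.9276 N (compression)
  F[2-4] = -396.1313 N (compression)
  F[3-4] = +554.1583 N (tension)
  F[3-5] = -890.3320 N (compression)
  F[4-5] = -523.2641 N (compression)
  Rx@0 = +1086.6500 N
  Ry@0 = +522.2833 N
  Ry@4 = -31.8533 N

-461.296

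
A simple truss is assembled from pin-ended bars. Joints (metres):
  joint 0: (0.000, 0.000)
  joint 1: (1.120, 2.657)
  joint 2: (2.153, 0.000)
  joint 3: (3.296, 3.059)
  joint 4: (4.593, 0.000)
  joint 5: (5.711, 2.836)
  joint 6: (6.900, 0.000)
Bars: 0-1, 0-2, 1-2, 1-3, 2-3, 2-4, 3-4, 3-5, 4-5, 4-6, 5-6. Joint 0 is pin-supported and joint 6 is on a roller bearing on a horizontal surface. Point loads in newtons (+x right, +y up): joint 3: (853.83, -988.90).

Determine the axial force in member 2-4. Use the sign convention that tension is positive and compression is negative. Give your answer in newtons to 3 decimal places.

N=7 nodes, M=11 members, R=3 reactions → 2N=14, M+R=14
member 0 (0-1): L=2.8834, (cx,cy)=(0.3884,0.9215)
member 1 (0-2): L=2.1530, (cx,cy)=(1.0000,0.0000)
member 2 (1-2): L=2.8507, (cx,cy)=(0.3624,-0.9320)
member 3 (1-3): L=2.2128, (cx,cy)=(0.9834,0.1817)
member 4 (2-3): L=3.2656, (cx,cy)=(0.3500,0.9367)
member 5 (2-4): L=2.4400, (cx,cy)=(1.0000,0.0000)
member 6 (3-4): L=3.3226, (cx,cy)=(0.3904,-0.9207)
member 7 (3-5): L=2.4253, (cx,cy)=(0.9958,-0.0919)
member 8 (4-5): L=3.0484, (cx,cy)=(0.3667,0.9303)
member 9 (4-6): L=2.3070, (cx,cy)=(1.0000,0.0000)
member 10 (5-6): L=3.0752, (cx,cy)=(0.3866,-0.9222)
solve A·x = −loads:
  F[0-1] = -149.7482 N (compression)
  F[0-2] = +911.9966 N (tension)
  F[1-2] = +127.3737 N (tension)
  F[1-3] = -106.0872 N (compression)
  F[2-3] = -126.7338 N (compression)
  F[2-4] = +1002.5107 N (tension)
  F[3-4] = -857.2497 N (compression)
  F[3-5] = -670.7190 N (compression)
  F[4-5] = +848.3516 N (tension)
  F[4-6] = +356.7462 N (tension)
  F[5-6] = -922.6679 N (compression)
  Rx@0 = -853.8300 N
  Ry@0 = +137.9898 N
  Ry@6 = +850.9102 N

1002.511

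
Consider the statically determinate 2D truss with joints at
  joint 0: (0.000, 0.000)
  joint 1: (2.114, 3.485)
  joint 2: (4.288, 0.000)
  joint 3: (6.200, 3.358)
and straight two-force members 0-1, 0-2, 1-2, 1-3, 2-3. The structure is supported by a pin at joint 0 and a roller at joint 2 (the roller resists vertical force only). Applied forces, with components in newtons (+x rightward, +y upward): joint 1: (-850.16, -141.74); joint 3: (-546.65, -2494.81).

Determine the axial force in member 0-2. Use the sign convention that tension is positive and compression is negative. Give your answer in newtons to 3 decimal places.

N=4 nodes, M=5 members, R=3 reactions → 2N=8, M+R=8
member 0 (0-1): L=4.0761, (cx,cy)=(0.5186,0.8550)
member 1 (0-2): L=4.2880, (cx,cy)=(1.0000,0.0000)
member 2 (1-2): L=4.1075, (cx,cy)=(0.5293,-0.8484)
member 3 (1-3): L=4.0880, (cx,cy)=(0.9995,-0.0311)
member 4 (2-3): L=3.8642, (cx,cy)=(0.4948,0.8690)
solve A·x = −loads:
  F[0-1] = -91.7907 N (compression)
  F[0-2] = -1349.2038 N (compression)
  F[1-2] = -106.0149 N (compression)
  F[1-3] = +859.0797 N (tension)
  F[2-3] = -2840.1642 N (compression)
  Rx@0 = +1396.8100 N
  Ry@0 = +78.4805 N
  Ry@2 = +2558.0695 N

-1349.204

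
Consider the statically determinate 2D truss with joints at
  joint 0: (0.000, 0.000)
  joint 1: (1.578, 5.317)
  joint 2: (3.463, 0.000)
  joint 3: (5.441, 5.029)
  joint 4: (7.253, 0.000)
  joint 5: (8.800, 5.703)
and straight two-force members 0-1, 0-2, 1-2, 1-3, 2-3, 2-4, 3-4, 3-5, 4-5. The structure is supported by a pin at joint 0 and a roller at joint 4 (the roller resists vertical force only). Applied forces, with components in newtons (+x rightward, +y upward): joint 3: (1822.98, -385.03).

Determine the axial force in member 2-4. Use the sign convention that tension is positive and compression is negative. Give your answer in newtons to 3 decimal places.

559.502

N=6 nodes, M=9 members, R=3 reactions → 2N=12, M+R=12
member 0 (0-1): L=5.5462, (cx,cy)=(0.2845,0.9587)
member 1 (0-2): L=3.4630, (cx,cy)=(1.0000,0.0000)
member 2 (1-2): L=5.6413, (cx,cy)=(0.3341,-0.9425)
member 3 (1-3): L=3.8737, (cx,cy)=(0.9972,-0.0743)
member 4 (2-3): L=5.4040, (cx,cy)=(0.3660,0.9306)
member 5 (2-4): L=3.7900, (cx,cy)=(1.0000,0.0000)
member 6 (3-4): L=5.3455, (cx,cy)=(0.3390,-0.9408)
member 7 (3-5): L=3.4260, (cx,cy)=(0.9805,0.1967)
member 8 (4-5): L=5.9091, (cx,cy)=(0.2618,0.9651)
solve A·x = −loads:
  F[0-1] = +1218.1507 N (tension)
  F[0-2] = +1476.3942 N (tension)
  F[1-2] = -1300.8194 N (compression)
  F[1-3] = +783.4172 N (tension)
  F[2-3] = +1317.4761 N (tension)
  F[2-4] = +559.5024 N (tension)
  F[3-4] = -1650.5576 N (compression)
  F[3-5] = +0.0000 N (tension)
  F[4-5] = +0.0000 N (tension)
  Rx@0 = -1822.9800 N
  Ry@0 = -1167.8053 N
  Ry@4 = +1552.8353 N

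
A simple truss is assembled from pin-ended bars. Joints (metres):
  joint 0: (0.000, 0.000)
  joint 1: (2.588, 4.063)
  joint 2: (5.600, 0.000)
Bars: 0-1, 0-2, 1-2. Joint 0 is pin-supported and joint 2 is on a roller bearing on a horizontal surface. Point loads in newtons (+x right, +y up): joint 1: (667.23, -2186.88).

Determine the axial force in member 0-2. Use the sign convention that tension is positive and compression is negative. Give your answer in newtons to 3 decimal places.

1108.094

N=3 nodes, M=3 members, R=3 reactions → 2N=6, M+R=6
member 0 (0-1): L=4.8172, (cx,cy)=(0.5372,0.8434)
member 1 (0-2): L=5.6000, (cx,cy)=(1.0000,0.0000)
member 2 (1-2): L=5.0577, (cx,cy)=(0.5955,-0.8033)
solve A·x = −loads:
  F[0-1] = -820.6126 N (compression)
  F[0-2] = +1108.0944 N (tension)
  F[1-2] = -1860.6857 N (compression)
  Rx@0 = -667.2300 N
  Ry@0 = +692.1298 N
  Ry@2 = +1494.7502 N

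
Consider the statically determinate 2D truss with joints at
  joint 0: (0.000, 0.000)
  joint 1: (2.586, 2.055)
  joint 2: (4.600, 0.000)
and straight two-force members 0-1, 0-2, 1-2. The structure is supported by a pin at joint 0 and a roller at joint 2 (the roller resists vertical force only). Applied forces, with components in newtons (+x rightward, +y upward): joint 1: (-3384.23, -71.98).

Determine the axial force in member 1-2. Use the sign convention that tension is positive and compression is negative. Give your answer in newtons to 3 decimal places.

N=3 nodes, M=3 members, R=3 reactions → 2N=6, M+R=6
member 0 (0-1): L=3.3031, (cx,cy)=(0.7829,0.6221)
member 1 (0-2): L=4.6000, (cx,cy)=(1.0000,0.0000)
member 2 (1-2): L=2.8774, (cx,cy)=(0.6999,-0.7142)
solve A·x = −loads:
  F[0-1] = -2480.7474 N (compression)
  F[0-2] = -1442.0462 N (compression)
  F[1-2] = +2060.2241 N (tension)
  Rx@0 = +3384.2300 N
  Ry@0 = +1543.3827 N
  Ry@2 = -1471.4027 N

2060.224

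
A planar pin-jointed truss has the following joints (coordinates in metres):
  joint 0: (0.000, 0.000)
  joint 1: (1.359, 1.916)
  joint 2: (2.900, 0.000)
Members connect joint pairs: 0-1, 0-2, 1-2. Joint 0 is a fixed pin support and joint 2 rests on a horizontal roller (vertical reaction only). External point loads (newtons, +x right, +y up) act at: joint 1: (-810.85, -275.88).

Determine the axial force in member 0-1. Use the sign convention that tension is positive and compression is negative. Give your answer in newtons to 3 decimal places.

N=3 nodes, M=3 members, R=3 reactions → 2N=6, M+R=6
member 0 (0-1): L=2.3490, (cx,cy)=(0.5785,0.8157)
member 1 (0-2): L=2.9000, (cx,cy)=(1.0000,0.0000)
member 2 (1-2): L=2.4588, (cx,cy)=(0.6267,-0.7792)
solve A·x = −loads:
  F[0-1] = -836.5254 N (compression)
  F[0-2] = -326.8892 N (compression)
  F[1-2] = +521.5819 N (tension)
  Rx@0 = +810.8500 N
  Ry@0 = +682.3171 N
  Ry@2 = -406.4371 N

-836.525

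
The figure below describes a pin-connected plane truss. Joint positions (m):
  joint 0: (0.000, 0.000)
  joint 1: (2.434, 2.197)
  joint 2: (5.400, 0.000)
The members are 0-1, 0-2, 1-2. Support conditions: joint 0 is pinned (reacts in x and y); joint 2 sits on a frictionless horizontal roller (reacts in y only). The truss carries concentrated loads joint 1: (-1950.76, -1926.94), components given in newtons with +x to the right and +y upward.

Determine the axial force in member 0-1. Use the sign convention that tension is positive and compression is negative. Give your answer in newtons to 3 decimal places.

-2764.094

N=3 nodes, M=3 members, R=3 reactions → 2N=6, M+R=6
member 0 (0-1): L=3.2789, (cx,cy)=(0.7423,0.6700)
member 1 (0-2): L=5.4000, (cx,cy)=(1.0000,0.0000)
member 2 (1-2): L=3.6911, (cx,cy)=(0.8036,-0.5952)
solve A·x = −loads:
  F[0-1] = -2764.0936 N (compression)
  F[0-2] = +101.0898 N (tension)
  F[1-2] = -125.8021 N (compression)
  Rx@0 = +1950.7600 N
  Ry@0 = +1852.0600 N
  Ry@2 = +74.8800 N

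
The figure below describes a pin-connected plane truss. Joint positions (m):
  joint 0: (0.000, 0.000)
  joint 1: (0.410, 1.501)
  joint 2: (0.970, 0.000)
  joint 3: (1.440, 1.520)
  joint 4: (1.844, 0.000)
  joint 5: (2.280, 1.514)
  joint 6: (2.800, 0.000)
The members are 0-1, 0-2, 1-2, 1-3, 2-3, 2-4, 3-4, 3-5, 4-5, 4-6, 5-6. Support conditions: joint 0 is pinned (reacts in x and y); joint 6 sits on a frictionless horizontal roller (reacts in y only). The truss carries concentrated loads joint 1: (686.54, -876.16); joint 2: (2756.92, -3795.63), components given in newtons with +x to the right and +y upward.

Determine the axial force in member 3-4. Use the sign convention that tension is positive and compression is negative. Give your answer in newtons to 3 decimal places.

-1865.694

N=7 nodes, M=11 members, R=3 reactions → 2N=14, M+R=14
member 0 (0-1): L=1.5560, (cx,cy)=(0.2635,0.9647)
member 1 (0-2): L=0.9700, (cx,cy)=(1.0000,0.0000)
member 2 (1-2): L=1.6021, (cx,cy)=(0.3495,-0.9369)
member 3 (1-3): L=1.0302, (cx,cy)=(0.9998,0.0184)
member 4 (2-3): L=1.5910, (cx,cy)=(0.2954,0.9554)
member 5 (2-4): L=0.8740, (cx,cy)=(1.0000,0.0000)
member 6 (3-4): L=1.5728, (cx,cy)=(0.2569,-0.9664)
member 7 (3-5): L=0.8400, (cx,cy)=(1.0000,-0.0071)
member 8 (4-5): L=1.5755, (cx,cy)=(0.2767,0.9609)
member 9 (4-6): L=0.9560, (cx,cy)=(1.0000,0.0000)
member 10 (5-6): L=1.6008, (cx,cy)=(0.3248,-0.9458)
solve A·x = −loads:
  F[0-1] = -2965.3414 N (compression)
  F[0-2] = +4224.8217 N (tension)
  F[1-2] = +2074.8135 N (tension)
  F[1-3] = -2193.5251 N (compression)
  F[2-3] = +1938.2014 N (tension)
  F[2-4] = +1620.5867 N (tension)
  F[3-4] = -1865.6936 N (compression)
  F[3-5] = -1141.3731 N (compression)
  F[4-5] = +1876.3694 N (tension)
  F[4-6] = +622.0917 N (tension)
  F[5-6] = -1915.0987 N (compression)
  Rx@0 = -3443.4600 N
  Ry@0 = +2860.5460 N
  Ry@6 = +1811.2440 N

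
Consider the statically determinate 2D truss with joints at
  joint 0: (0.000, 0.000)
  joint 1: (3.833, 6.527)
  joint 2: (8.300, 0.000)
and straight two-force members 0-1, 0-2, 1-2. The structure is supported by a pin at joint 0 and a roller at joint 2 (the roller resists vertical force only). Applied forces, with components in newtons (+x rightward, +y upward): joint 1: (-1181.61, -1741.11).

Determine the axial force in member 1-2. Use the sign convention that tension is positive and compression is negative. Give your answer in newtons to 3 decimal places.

151.646

N=3 nodes, M=3 members, R=3 reactions → 2N=6, M+R=6
member 0 (0-1): L=7.5693, (cx,cy)=(0.5064,0.8623)
member 1 (0-2): L=8.3000, (cx,cy)=(1.0000,0.0000)
member 2 (1-2): L=7.9092, (cx,cy)=(0.5648,-0.8252)
solve A·x = −loads:
  F[0-1] = -2164.2639 N (compression)
  F[0-2] = -85.6469 N (compression)
  F[1-2] = +151.6456 N (tension)
  Rx@0 = +1181.6100 N
  Ry@0 = +1866.2538 N
  Ry@2 = -125.1438 N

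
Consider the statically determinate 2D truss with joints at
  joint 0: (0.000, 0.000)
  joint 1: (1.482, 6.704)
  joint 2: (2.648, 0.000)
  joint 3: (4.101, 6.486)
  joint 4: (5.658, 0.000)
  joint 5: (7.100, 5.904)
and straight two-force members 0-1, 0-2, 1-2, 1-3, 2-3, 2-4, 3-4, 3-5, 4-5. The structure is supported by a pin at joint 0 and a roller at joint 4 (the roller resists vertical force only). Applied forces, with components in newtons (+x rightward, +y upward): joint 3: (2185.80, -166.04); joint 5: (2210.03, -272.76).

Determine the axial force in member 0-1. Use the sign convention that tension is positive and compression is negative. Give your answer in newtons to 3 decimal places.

N=6 nodes, M=9 members, R=3 reactions → 2N=12, M+R=12
member 0 (0-1): L=6.8659, (cx,cy)=(0.2159,0.9764)
member 1 (0-2): L=2.6480, (cx,cy)=(1.0000,0.0000)
member 2 (1-2): L=6.8046, (cx,cy)=(0.1714,-0.9852)
member 3 (1-3): L=2.6281, (cx,cy)=(0.9966,-0.0830)
member 4 (2-3): L=6.6468, (cx,cy)=(0.2186,0.9758)
member 5 (2-4): L=3.0100, (cx,cy)=(1.0000,0.0000)
member 6 (3-4): L=6.6703, (cx,cy)=(0.2334,-0.9724)
member 7 (3-5): L=3.0550, (cx,cy)=(0.9817,-0.1905)
member 8 (4-5): L=6.0775, (cx,cy)=(0.2373,0.9714)
solve A·x = −loads:
  F[0-1] = +4952.3605 N (tension)
  F[0-2] = +3326.8589 N (tension)
  F[1-2] = -5071.9522 N (compression)
  F[1-3] = +1944.7706 N (tension)
  F[2-3] = +5120.7878 N (tension)
  F[2-4] = +1338.3433 N (tension)
  F[3-4] = -5577.5585 N (compression)
  F[3-5] = +2214.1748 N (tension)
  F[4-5] = +153.4451 N (tension)
  Rx@0 = -4395.8300 N
  Ry@0 = -4835.6153 N
  Ry@4 = +5274.4153 N

4952.361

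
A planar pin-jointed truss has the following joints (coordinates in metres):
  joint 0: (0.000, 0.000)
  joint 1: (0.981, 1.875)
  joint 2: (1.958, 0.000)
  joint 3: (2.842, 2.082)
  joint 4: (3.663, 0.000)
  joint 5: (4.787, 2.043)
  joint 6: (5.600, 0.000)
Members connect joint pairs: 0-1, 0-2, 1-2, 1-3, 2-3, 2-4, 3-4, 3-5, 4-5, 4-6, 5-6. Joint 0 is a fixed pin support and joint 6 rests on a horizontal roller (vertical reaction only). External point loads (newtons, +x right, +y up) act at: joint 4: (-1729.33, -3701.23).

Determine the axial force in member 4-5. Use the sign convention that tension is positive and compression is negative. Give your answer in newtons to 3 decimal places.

2711.260

N=7 nodes, M=11 members, R=3 reactions → 2N=14, M+R=14
member 0 (0-1): L=2.1161, (cx,cy)=(0.4636,0.8861)
member 1 (0-2): L=1.9580, (cx,cy)=(1.0000,0.0000)
member 2 (1-2): L=2.1143, (cx,cy)=(0.4621,-0.8868)
member 3 (1-3): L=1.8725, (cx,cy)=(0.9939,0.1105)
member 4 (2-3): L=2.2619, (cx,cy)=(0.3908,0.9205)
member 5 (2-4): L=1.7050, (cx,cy)=(1.0000,0.0000)
member 6 (3-4): L=2.2380, (cx,cy)=(0.3668,-0.9303)
member 7 (3-5): L=1.9454, (cx,cy)=(0.9998,-0.0200)
member 8 (4-5): L=2.3318, (cx,cy)=(0.4820,0.8762)
member 9 (4-6): L=1.9370, (cx,cy)=(1.0000,0.0000)
member 10 (5-6): L=2.1988, (cx,cy)=(0.3697,-0.9291)
solve A·x = −loads:
  F[0-1] = -1444.8666 N (compression)
  F[0-2] = -1059.5142 N (compression)
  F[1-2] = +1285.1080 N (tension)
  F[1-3] = -1271.4537 N (compression)
  F[2-3] = -1238.1459 N (compression)
  F[2-4] = +18.2257 N (tension)
  F[3-4] = +1425.1057 N (tension)
  F[3-5] = -2270.7992 N (compression)
  F[4-5] = +2711.2601 N (tension)
  F[4-6] = +963.4233 N (tension)
  F[5-6] = -2605.6535 N (compression)
  Rx@0 = +1729.3300 N
  Ry@0 = +1280.2290 N
  Ry@6 = +2421.0010 N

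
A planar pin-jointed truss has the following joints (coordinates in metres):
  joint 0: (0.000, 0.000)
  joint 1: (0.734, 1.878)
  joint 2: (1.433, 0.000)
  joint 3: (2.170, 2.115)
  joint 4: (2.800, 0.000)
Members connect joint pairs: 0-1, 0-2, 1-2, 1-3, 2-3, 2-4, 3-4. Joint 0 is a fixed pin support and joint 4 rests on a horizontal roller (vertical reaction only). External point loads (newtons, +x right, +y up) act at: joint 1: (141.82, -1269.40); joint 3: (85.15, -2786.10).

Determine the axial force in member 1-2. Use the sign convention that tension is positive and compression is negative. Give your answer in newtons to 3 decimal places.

20.802

N=5 nodes, M=7 members, R=3 reactions → 2N=10, M+R=10
member 0 (0-1): L=2.0163, (cx,cy)=(0.3640,0.9314)
member 1 (0-2): L=1.4330, (cx,cy)=(1.0000,0.0000)
member 2 (1-2): L=2.0039, (cx,cy)=(0.3488,-0.9372)
member 3 (1-3): L=1.4554, (cx,cy)=(0.9867,0.1628)
member 4 (2-3): L=2.2397, (cx,cy)=(0.3291,0.9443)
member 5 (2-4): L=1.3670, (cx,cy)=(1.0000,0.0000)
member 6 (3-4): L=2.2068, (cx,cy)=(0.2855,-0.9584)
solve A·x = −loads:
  F[0-1] = -1507.5000 N (compression)
  F[0-2] = +775.7382 N (tension)
  F[1-2] = +20.8021 N (tension)
  F[1-3] = -707.2849 N (compression)
  F[2-3] = -20.6452 N (compression)
  F[2-4] = +789.7880 N (tension)
  F[3-4] = -2766.5595 N (compression)
  Rx@0 = -226.9700 N
  Ry@0 = +1404.0690 N
  Ry@4 = +2651.4310 N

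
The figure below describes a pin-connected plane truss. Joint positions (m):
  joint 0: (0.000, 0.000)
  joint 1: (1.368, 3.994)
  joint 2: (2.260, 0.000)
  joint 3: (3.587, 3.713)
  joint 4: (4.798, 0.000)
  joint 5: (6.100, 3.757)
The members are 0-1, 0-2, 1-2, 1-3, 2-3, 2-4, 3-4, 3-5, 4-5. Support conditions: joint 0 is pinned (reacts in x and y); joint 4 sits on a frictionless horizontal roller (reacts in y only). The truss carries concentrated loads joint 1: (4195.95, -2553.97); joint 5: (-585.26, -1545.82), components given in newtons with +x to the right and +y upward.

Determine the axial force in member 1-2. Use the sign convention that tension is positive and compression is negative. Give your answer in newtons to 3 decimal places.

N=6 nodes, M=9 members, R=3 reactions → 2N=12, M+R=12
member 0 (0-1): L=4.2218, (cx,cy)=(0.3240,0.9460)
member 1 (0-2): L=2.2600, (cx,cy)=(1.0000,0.0000)
member 2 (1-2): L=4.0924, (cx,cy)=(0.2180,-0.9760)
member 3 (1-3): L=2.2367, (cx,cy)=(0.9921,-0.1256)
member 4 (2-3): L=3.9430, (cx,cy)=(0.3365,0.9417)
member 5 (2-4): L=2.5380, (cx,cy)=(1.0000,0.0000)
member 6 (3-4): L=3.9055, (cx,cy)=(0.3101,-0.9507)
member 7 (3-5): L=2.5134, (cx,cy)=(0.9998,0.0175)
member 8 (4-5): L=3.9762, (cx,cy)=(0.3274,0.9449)
solve A·x = −loads:
  F[0-1] = +1721.1115 N (tension)
  F[0-2] = +3052.9920 N (tension)
  F[1-2] = -3924.1588 N (compression)
  F[1-3] = -2805.1465 N (compression)
  F[2-3] = +4067.0505 N (tension)
  F[2-4] = +828.9152 N (tension)
  F[3-4] = -4399.9589 N (compression)
  F[3-5] = -49.8614 N (compression)
  F[4-5] = -1635.0906 N (compression)
  Rx@0 = -3610.6900 N
  Ry@0 = -1628.2499 N
  Ry@4 = +5728.0399 N

-3924.159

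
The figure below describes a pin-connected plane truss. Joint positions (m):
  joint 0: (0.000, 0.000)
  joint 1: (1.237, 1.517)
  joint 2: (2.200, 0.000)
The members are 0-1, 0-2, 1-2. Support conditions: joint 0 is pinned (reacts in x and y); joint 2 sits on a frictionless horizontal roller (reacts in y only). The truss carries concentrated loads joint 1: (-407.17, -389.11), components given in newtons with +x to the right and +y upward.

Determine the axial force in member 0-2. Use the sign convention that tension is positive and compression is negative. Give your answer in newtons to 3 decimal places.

-39.343

N=3 nodes, M=3 members, R=3 reactions → 2N=6, M+R=6
member 0 (0-1): L=1.9574, (cx,cy)=(0.6320,0.7750)
member 1 (0-2): L=2.2000, (cx,cy)=(1.0000,0.0000)
member 2 (1-2): L=1.7968, (cx,cy)=(0.5359,-0.8443)
solve A·x = −loads:
  F[0-1] = -582.0443 N (compression)
  F[0-2] = -39.3429 N (compression)
  F[1-2] = +73.4093 N (tension)
  Rx@0 = +407.1700 N
  Ry@0 = +451.0863 N
  Ry@2 = -61.9763 N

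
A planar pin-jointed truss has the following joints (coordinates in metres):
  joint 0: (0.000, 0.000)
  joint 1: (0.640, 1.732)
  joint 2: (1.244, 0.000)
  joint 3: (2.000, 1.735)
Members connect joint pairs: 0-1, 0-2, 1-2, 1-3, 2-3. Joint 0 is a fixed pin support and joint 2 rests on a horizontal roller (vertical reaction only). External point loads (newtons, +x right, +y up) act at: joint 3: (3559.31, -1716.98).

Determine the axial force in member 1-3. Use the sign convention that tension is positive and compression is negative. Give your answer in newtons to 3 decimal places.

4311.613

N=4 nodes, M=5 members, R=3 reactions → 2N=8, M+R=8
member 0 (0-1): L=1.8465, (cx,cy)=(0.3466,0.9380)
member 1 (0-2): L=1.2440, (cx,cy)=(1.0000,0.0000)
member 2 (1-2): L=1.8343, (cx,cy)=(0.3293,-0.9442)
member 3 (1-3): L=1.3600, (cx,cy)=(1.0000,0.0022)
member 4 (2-3): L=1.8926, (cx,cy)=(0.3995,0.9168)
solve A·x = −loads:
  F[0-1] = +6404.6113 N (tension)
  F[0-2] = +1339.4160 N (tension)
  F[1-2] = -6352.3362 N (compression)
  F[1-3] = +4311.6128 N (tension)
  F[2-3] = -1883.2723 N (compression)
  Rx@0 = -3559.3100 N
  Ry@0 = -6007.5882 N
  Ry@2 = +7724.5682 N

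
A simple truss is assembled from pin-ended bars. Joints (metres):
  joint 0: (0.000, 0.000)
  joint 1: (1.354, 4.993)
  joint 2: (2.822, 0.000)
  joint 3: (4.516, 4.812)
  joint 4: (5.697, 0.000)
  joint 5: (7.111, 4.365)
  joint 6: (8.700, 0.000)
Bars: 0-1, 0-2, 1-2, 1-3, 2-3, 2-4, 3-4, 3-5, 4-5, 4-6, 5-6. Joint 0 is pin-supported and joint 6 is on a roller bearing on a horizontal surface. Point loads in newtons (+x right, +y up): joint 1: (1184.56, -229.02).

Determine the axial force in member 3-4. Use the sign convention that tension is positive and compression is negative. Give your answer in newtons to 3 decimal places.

-654.015

N=7 nodes, M=11 members, R=3 reactions → 2N=14, M+R=14
member 0 (0-1): L=5.1733, (cx,cy)=(0.2617,0.9651)
member 1 (0-2): L=2.8220, (cx,cy)=(1.0000,0.0000)
member 2 (1-2): L=5.2043, (cx,cy)=(0.2821,-0.9594)
member 3 (1-3): L=3.1672, (cx,cy)=(0.9984,-0.0571)
member 4 (2-3): L=5.1015, (cx,cy)=(0.3321,0.9433)
member 5 (2-4): L=2.8750, (cx,cy)=(1.0000,0.0000)
member 6 (3-4): L=4.9548, (cx,cy)=(0.2384,-0.9712)
member 7 (3-5): L=2.6332, (cx,cy)=(0.9855,-0.1698)
member 8 (4-5): L=4.5883, (cx,cy)=(0.3082,0.9513)
member 9 (4-6): L=3.0030, (cx,cy)=(1.0000,0.0000)
member 10 (5-6): L=4.6452, (cx,cy)=(0.3421,-0.9397)
solve A·x = −loads:
  F[0-1] = +504.0206 N (tension)
  F[0-2] = +1052.6443 N (tension)
  F[1-2] = -694.6388 N (compression)
  F[1-3] = -858.1081 N (compression)
  F[2-3] = +706.5212 N (tension)
  F[2-4] = +622.0973 N (tension)
  F[3-4] = -654.0145 N (compression)
  F[3-5] = -473.0761 N (compression)
  F[4-5] = +667.6597 N (tension)
  F[4-6] = +260.4545 N (tension)
  F[5-6] = -761.4039 N (compression)
  Rx@0 = -1184.5600 N
  Ry@0 = -486.4514 N
  Ry@6 = +715.4714 N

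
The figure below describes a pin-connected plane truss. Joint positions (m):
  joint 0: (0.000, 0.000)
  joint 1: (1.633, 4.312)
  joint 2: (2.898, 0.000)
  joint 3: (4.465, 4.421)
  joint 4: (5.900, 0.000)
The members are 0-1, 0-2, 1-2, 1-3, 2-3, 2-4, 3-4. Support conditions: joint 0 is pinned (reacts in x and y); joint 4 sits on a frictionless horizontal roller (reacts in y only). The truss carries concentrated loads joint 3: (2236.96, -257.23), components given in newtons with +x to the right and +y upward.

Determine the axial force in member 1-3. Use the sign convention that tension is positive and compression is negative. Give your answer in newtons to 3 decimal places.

N=5 nodes, M=7 members, R=3 reactions → 2N=10, M+R=10
member 0 (0-1): L=4.6109, (cx,cy)=(0.3542,0.9352)
member 1 (0-2): L=2.8980, (cx,cy)=(1.0000,0.0000)
member 2 (1-2): L=4.4937, (cx,cy)=(0.2815,-0.9596)
member 3 (1-3): L=2.8341, (cx,cy)=(0.9993,0.0385)
member 4 (2-3): L=4.6905, (cx,cy)=(0.3341,0.9425)
member 5 (2-4): L=3.0020, (cx,cy)=(1.0000,0.0000)
member 6 (3-4): L=4.6481, (cx,cy)=(0.3087,-0.9511)
solve A·x = −loads:
  F[0-1] = +1725.4796 N (tension)
  F[0-2] = +1625.8575 N (tension)
  F[1-2] = -1638.6312 N (compression)
  F[1-3] = +1073.1771 N (tension)
  F[2-3] = +1668.2128 N (tension)
  F[2-4] = +607.2604 N (tension)
  F[3-4] = -1966.9568 N (compression)
  Rx@0 = -2236.9600 N
  Ry@0 = -1613.6398 N
  Ry@4 = +1870.8698 N

1073.177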